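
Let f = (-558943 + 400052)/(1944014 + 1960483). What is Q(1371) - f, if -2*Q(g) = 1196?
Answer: -2334730315/3904497 ≈ -597.96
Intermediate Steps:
f = -158891/3904497 ≈ -0.040694
Q(g) = -598 (Q(g) = -1/2*1196 = -598)
Q(1371) - f = -598 - 1*(-158891/3904497) = -598 + 158891/3904497 = -2334730315/3904497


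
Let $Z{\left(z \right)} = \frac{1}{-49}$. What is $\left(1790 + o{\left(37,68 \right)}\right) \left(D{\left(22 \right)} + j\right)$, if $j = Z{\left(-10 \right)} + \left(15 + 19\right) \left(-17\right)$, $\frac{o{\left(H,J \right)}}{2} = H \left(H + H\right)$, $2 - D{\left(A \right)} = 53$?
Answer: $- \frac{31993236}{7} \approx -4.5705 \cdot 10^{6}$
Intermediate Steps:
$Z{\left(z \right)} = - \frac{1}{49}$
$D{\left(A \right)} = -51$ ($D{\left(A \right)} = 2 - 53 = -51$)
$o{\left(H,J \right)} = 4 H^{2}$ ($o{\left(H,J \right)} = 2 H \left(H + H\right) = 2 H 2 H = 2 \cdot 2 H^{2} = 4 H^{2}$)
$j = - \frac{28323}{49}$ ($j = - \frac{1}{49} + \left(15 + 19\right) \left(-17\right) = - \frac{1}{49} + 34 \left(-17\right) = - \frac{1}{49} - 578 = - \frac{28323}{49} \approx -578.02$)
$\left(1790 + o{\left(37,68 \right)}\right) \left(D{\left(22 \right)} + j\right) = \left(1790 + 4 \cdot 37^{2}\right) \left(-51 - \frac{28323}{49}\right) = \left(1790 + 4 \cdot 1369\right) \left(- \frac{30822}{49}\right) = \left(1790 + 5476\right) \left(- \frac{30822}{49}\right) = 7266 \left(- \frac{30822}{49}\right) = - \frac{31993236}{7}$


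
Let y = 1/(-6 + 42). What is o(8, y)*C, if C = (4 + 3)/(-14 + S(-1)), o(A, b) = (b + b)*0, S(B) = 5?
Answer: 0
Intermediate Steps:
y = 1/36 ≈ 0.027778
o(A, b) = 0 (o(A, b) = (2*b)*0 = 0)
C = -7/9 (C = (4 + 3)/(-14 + 5) = 7/(-9) = 7*(-⅑) = -7/9 ≈ -0.77778)
o(8, y)*C = 0*(-7/9) = 0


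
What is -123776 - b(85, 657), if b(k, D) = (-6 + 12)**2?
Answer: -123812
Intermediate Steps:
b(k, D) = 36 (b(k, D) = 6**2 = 36)
-123776 - b(85, 657) = -123776 - 1*36 = -123776 - 36 = -123812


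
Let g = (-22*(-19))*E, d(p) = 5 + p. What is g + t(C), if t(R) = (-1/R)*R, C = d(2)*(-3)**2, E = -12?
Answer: -5017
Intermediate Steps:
C = 63 (C = (5 + 2)*(-3)**2 = 7*9 = 63)
g = -5016 (g = -22*(-19)*(-12) = 418*(-12) = -5016)
t(R) = -1
g + t(C) = -5016 - 1 = -5017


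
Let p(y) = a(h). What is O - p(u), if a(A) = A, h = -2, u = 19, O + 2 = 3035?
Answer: 3035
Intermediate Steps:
O = 3033 (O = -2 + 3035 = 3033)
p(y) = -2
O - p(u) = 3033 - 1*(-2) = 3033 + 2 = 3035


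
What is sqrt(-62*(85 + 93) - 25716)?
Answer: 4*I*sqrt(2297) ≈ 191.71*I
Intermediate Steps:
sqrt(-62*(85 + 93) - 25716) = sqrt(-62*178 - 25716) = sqrt(-11036 - 25716) = sqrt(-36752) = 4*I*sqrt(2297)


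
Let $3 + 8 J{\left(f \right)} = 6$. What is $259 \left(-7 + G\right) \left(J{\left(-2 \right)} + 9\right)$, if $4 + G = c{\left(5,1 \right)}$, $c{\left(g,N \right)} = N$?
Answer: $- \frac{97125}{4} \approx -24281.0$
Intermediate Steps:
$J{\left(f \right)} = \frac{3}{8}$ ($J{\left(f \right)} = - \frac{3}{8} + \frac{1}{8} \cdot 6 = - \frac{3}{8} + \frac{3}{4} = \frac{3}{8}$)
$G = -3$ ($G = -4 + 1 = -3$)
$259 \left(-7 + G\right) \left(J{\left(-2 \right)} + 9\right) = 259 \left(-7 - 3\right) \left(\frac{3}{8} + 9\right) = 259 \left(\left(-10\right) \frac{75}{8}\right) = 259 \left(- \frac{375}{4}\right) = - \frac{97125}{4}$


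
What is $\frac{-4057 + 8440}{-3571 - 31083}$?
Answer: $- \frac{4383}{34654} \approx -0.12648$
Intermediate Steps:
$\frac{-4057 + 8440}{-3571 - 31083} = \frac{4383}{-34654} = 4383 \left(- \frac{1}{34654}\right) = - \frac{4383}{34654}$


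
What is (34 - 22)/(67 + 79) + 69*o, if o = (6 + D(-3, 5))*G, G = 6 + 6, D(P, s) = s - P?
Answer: 846222/73 ≈ 11592.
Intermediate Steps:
G = 12
o = 168 (o = (6 + (5 - 1*(-3)))*12 = (6 + (5 + 3))*12 = (6 + 8)*12 = 14*12 = 168)
(34 - 22)/(67 + 79) + 69*o = (34 - 22)/(67 + 79) + 69*168 = 12/146 + 11592 = 12*(1/146) + 11592 = 6/73 + 11592 = 846222/73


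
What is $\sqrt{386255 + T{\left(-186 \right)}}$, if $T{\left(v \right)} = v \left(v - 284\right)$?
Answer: $5 \sqrt{18947} \approx 688.24$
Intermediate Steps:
$T{\left(v \right)} = v \left(-284 + v\right)$
$\sqrt{386255 + T{\left(-186 \right)}} = \sqrt{386255 - 186 \left(-284 - 186\right)} = \sqrt{386255 - -87420} = \sqrt{386255 + 87420} = \sqrt{473675} = 5 \sqrt{18947}$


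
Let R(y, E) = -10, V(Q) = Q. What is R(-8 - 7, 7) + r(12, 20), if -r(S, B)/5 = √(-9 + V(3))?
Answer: -10 - 5*I*√6 ≈ -10.0 - 12.247*I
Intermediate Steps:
r(S, B) = -5*I*√6 (r(S, B) = -5*√(-9 + 3) = -5*I*√6)
R(-8 - 7, 7) + r(12, 20) = -10 - 5*I*√6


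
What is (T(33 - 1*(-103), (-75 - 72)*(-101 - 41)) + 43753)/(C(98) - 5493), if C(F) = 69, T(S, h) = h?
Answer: -64627/5424 ≈ -11.915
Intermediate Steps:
(T(33 - 1*(-103), (-75 - 72)*(-101 - 41)) + 43753)/(C(98) - 5493) = ((-75 - 72)*(-101 - 41) + 43753)/(69 - 5493) = (-147*(-142) + 43753)/(-5424) = (20874 + 43753)*(-1/5424) = 64627*(-1/5424) = -64627/5424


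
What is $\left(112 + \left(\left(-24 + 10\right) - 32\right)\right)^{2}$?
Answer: $4356$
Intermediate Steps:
$\left(112 + \left(\left(-24 + 10\right) - 32\right)\right)^{2} = \left(112 - 46\right)^{2} = 66^{2} = 4356$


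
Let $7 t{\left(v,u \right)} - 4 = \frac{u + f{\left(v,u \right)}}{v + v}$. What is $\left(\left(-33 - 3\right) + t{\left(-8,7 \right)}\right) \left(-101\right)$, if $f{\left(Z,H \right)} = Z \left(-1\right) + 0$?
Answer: $\frac{57469}{16} \approx 3591.8$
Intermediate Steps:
$f{\left(Z,H \right)} = - Z$ ($f{\left(Z,H \right)} = - Z + 0 = - Z$)
$t{\left(v,u \right)} = \frac{4}{7} + \frac{u - v}{14 v}$ ($t{\left(v,u \right)} = \frac{4}{7} + \frac{\left(u - v\right) \frac{1}{v + v}}{7} = \frac{4}{7} + \frac{\left(u - v\right) \frac{1}{2 v}}{7} = \frac{4}{7} + \frac{\frac{1}{2} \frac{1}{v} \left(u - v\right)}{7} = \frac{4}{7} + \frac{u - v}{14 v}$)
$\left(\left(-33 - 3\right) + t{\left(-8,7 \right)}\right) \left(-101\right) = \left(\left(-33 - 3\right) + \frac{7 + 7 \left(-8\right)}{14 \left(-8\right)}\right) \left(-101\right) = \left(\left(-33 - 3\right) + \frac{1}{14} \left(- \frac{1}{8}\right) \left(7 - 56\right)\right) \left(-101\right) = \left(-36 + \frac{1}{14} \left(- \frac{1}{8}\right) \left(-49\right)\right) \left(-101\right) = \left(-36 + \frac{7}{16}\right) \left(-101\right) = \left(- \frac{569}{16}\right) \left(-101\right) = \frac{57469}{16}$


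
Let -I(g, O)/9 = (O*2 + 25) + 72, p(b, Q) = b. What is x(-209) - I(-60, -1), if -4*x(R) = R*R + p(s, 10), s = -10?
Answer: -40251/4 ≈ -10063.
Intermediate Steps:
I(g, O) = -873 - 18*O (I(g, O) = -9*((O*2 + 25) + 72) = -9*((2*O + 25) + 72) = -9*((25 + 2*O) + 72) = -9*(97 + 2*O) = -873 - 18*O)
x(R) = 5/2 - R**2/4 (x(R) = -(R*R - 10)/4 = -(R**2 - 10)/4 = -(-10 + R**2)/4 = 5/2 - R**2/4)
x(-209) - I(-60, -1) = (5/2 - 1/4*(-209)**2) - (-873 - 18*(-1)) = (5/2 - 1/4*43681) - (-873 + 18) = (5/2 - 43681/4) - 1*(-855) = -43671/4 + 855 = -40251/4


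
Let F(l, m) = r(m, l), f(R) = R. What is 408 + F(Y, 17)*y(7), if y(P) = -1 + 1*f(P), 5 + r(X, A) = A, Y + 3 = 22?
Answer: 492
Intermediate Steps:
Y = 19 (Y = -3 + 22 = 19)
r(X, A) = -5 + A
F(l, m) = -5 + l
y(P) = -1 + P (y(P) = -1 + 1*P = -1 + P)
408 + F(Y, 17)*y(7) = 408 + (-5 + 19)*(-1 + 7) = 408 + 14*6 = 408 + 84 = 492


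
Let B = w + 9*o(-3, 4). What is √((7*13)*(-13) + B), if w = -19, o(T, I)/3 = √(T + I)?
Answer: 5*I*√47 ≈ 34.278*I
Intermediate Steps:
o(T, I) = 3*√(I + T) (o(T, I) = 3*√(T + I) = 3*√(I + T))
B = 8 (B = -19 + 9*(3*√(4 - 3)) = -19 + 9*(3*√1) = -19 + 9*(3*1) = -19 + 9*3 = -19 + 27 = 8)
√((7*13)*(-13) + B) = √((7*13)*(-13) + 8) = √(91*(-13) + 8) = √(-1183 + 8) = √(-1175) = 5*I*√47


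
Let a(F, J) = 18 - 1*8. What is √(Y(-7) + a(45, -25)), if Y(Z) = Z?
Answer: √3 ≈ 1.7320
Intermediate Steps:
a(F, J) = 10 (a(F, J) = 18 - 8 = 10)
√(Y(-7) + a(45, -25)) = √(-7 + 10) = √3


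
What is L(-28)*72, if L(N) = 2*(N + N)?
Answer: -8064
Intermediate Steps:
L(N) = 4*N (L(N) = 2*(2*N) = 4*N)
L(-28)*72 = (4*(-28))*72 = -112*72 = -8064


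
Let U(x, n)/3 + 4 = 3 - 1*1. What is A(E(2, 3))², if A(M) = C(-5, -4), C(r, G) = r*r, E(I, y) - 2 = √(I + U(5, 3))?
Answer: 625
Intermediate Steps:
U(x, n) = -6 (U(x, n) = -12 + 3*(3 - 1*1) = -12 + 3*(3 - 1) = -12 + 3*2 = -12 + 6 = -6)
E(I, y) = 2 + √(-6 + I) (E(I, y) = 2 + √(I - 6) = 2 + √(-6 + I))
C(r, G) = r²
A(M) = 25 (A(M) = (-5)² = 25)
A(E(2, 3))² = 25² = 625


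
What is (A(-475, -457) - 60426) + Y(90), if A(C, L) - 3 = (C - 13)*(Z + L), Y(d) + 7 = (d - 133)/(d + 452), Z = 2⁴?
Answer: 83889633/542 ≈ 1.5478e+5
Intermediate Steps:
Z = 16
Y(d) = -7 + (-133 + d)/(452 + d) (Y(d) = -7 + (d - 133)/(d + 452) = -7 + (-133 + d)/(452 + d))
A(C, L) = 3 + (-13 + C)*(16 + L) (A(C, L) = 3 + (C - 13)*(16 + L) = 3 + (-13 + C)*(16 + L))
(A(-475, -457) - 60426) + Y(90) = ((-205 - 13*(-457) + 16*(-475) - 475*(-457)) - 60426) + 3*(-1099 - 2*90)/(452 + 90) = ((-205 + 5941 - 7600 + 217075) - 60426) + 3*(-1099 - 180)/542 = (215211 - 60426) + 3*(1/542)*(-1279) = 154785 - 3837/542 = 83889633/542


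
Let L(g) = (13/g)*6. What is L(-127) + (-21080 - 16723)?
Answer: -4801059/127 ≈ -37804.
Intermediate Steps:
L(g) = 78/g
L(-127) + (-21080 - 16723) = 78/(-127) + (-21080 - 16723) = 78*(-1/127) - 37803 = -78/127 - 37803 = -4801059/127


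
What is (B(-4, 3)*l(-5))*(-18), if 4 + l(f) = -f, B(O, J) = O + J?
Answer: 18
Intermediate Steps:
B(O, J) = J + O
l(f) = -4 - f
(B(-4, 3)*l(-5))*(-18) = ((3 - 4)*(-4 - 1*(-5)))*(-18) = -(-4 + 5)*(-18) = -1*1*(-18) = -1*(-18) = 18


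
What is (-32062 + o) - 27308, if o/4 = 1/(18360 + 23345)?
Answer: -2476025846/41705 ≈ -59370.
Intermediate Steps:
o = 4/41705 (o = 4/(18360 + 23345) = 4/41705 ≈ 9.5912e-5)
(-32062 + o) - 27308 = (-32062 + 4/41705) - 27308 = -1337145706/41705 - 27308 = -2476025846/41705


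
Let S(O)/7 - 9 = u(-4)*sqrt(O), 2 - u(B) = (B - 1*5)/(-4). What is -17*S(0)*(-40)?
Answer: 42840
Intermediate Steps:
u(B) = 3/4 + B/4 (u(B) = 2 - (B - 1*5)/(-4) = 2 - (B - 5)*(-1)/4 = 2 - (-5 + B)*(-1)/4 = 2 - (5/4 - B/4) = 2 + (-5/4 + B/4) = 3/4 + B/4)
S(O) = 63 - 7*sqrt(O)/4 (S(O) = 63 + 7*((3/4 + (1/4)*(-4))*sqrt(O)) = 63 + 7*((3/4 - 1)*sqrt(O)) = 63 + 7*(-sqrt(O)/4) = 63 - 7*sqrt(O)/4)
-17*S(0)*(-40) = -17*(63 - 7*sqrt(0)/4)*(-40) = -17*(63 - 7/4*0)*(-40) = -17*(63 + 0)*(-40) = -17*63*(-40) = -1071*(-40) = 42840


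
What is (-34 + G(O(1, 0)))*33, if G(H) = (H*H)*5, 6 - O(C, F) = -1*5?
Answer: 18843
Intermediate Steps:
O(C, F) = 11 (O(C, F) = 6 - (-1)*5 = 6 - 1*(-5) = 6 + 5 = 11)
G(H) = 5*H**2 (G(H) = H**2*5 = 5*H**2)
(-34 + G(O(1, 0)))*33 = (-34 + 5*11**2)*33 = (-34 + 5*121)*33 = (-34 + 605)*33 = 571*33 = 18843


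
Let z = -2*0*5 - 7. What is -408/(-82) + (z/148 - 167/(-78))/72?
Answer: 85274621/17038944 ≈ 5.0047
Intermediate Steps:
z = -7 (z = 0*5 - 7 = 0 - 7 = -7)
-408/(-82) + (z/148 - 167/(-78))/72 = -408/(-82) + (-7/148 - 167/(-78))/72 = -408*(-1/82) + (-7*1/148 - 167*(-1/78))*(1/72) = 204/41 + (-7/148 + 167/78)*(1/72) = 204/41 + (12085/5772)*(1/72) = 204/41 + 12085/415584 = 85274621/17038944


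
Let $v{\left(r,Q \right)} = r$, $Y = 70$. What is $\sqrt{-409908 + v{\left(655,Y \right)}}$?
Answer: $i \sqrt{409253} \approx 639.73 i$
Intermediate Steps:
$\sqrt{-409908 + v{\left(655,Y \right)}} = \sqrt{-409908 + 655} = \sqrt{-409253} = i \sqrt{409253}$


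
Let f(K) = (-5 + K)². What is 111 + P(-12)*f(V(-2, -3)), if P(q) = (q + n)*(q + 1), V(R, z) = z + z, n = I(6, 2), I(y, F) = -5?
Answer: 22738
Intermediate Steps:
n = -5
V(R, z) = 2*z
P(q) = (1 + q)*(-5 + q) (P(q) = (q - 5)*(q + 1) = (-5 + q)*(1 + q) = (1 + q)*(-5 + q))
111 + P(-12)*f(V(-2, -3)) = 111 + (-5 + (-12)² - 4*(-12))*(-5 + 2*(-3))² = 111 + (-5 + 144 + 48)*(-5 - 6)² = 111 + 187*(-11)² = 111 + 187*121 = 111 + 22627 = 22738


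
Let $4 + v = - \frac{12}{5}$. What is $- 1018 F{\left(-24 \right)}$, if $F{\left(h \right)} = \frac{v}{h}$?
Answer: $- \frac{4072}{15} \approx -271.47$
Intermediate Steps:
$v = - \frac{32}{5}$ ($v = -4 - \frac{12}{5} = - \frac{32}{5} \approx -6.4$)
$F{\left(h \right)} = - \frac{32}{5 h}$
$- 1018 F{\left(-24 \right)} = - 1018 \left(- \frac{32}{5 \left(-24\right)}\right) = - 1018 \left(\left(- \frac{32}{5}\right) \left(- \frac{1}{24}\right)\right) = \left(-1018\right) \frac{4}{15} = - \frac{4072}{15}$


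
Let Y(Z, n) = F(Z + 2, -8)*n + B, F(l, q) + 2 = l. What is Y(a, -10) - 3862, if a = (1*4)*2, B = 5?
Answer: -3937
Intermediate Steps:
F(l, q) = -2 + l
a = 8 (a = 4*2 = 8)
Y(Z, n) = 5 + Z*n (Y(Z, n) = (-2 + (Z + 2))*n + 5 = (-2 + (2 + Z))*n + 5 = Z*n + 5 = 5 + Z*n)
Y(a, -10) - 3862 = (5 + 8*(-10)) - 3862 = (5 - 80) - 3862 = -75 - 3862 = -3937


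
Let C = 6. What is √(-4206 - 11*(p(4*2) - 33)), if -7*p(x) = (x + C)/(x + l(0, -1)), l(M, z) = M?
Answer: I*√15361/2 ≈ 61.97*I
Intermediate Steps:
p(x) = -(6 + x)/(7*x) (p(x) = -(x + 6)/(7*(x + 0)) = -(6 + x)/(7*x))
√(-4206 - 11*(p(4*2) - 33)) = √(-4206 - 11*((-6 - 4*2)/(7*((4*2))) - 33)) = √(-4206 - 11*((⅐)*(-6 - 1*8)/8 - 33)) = √(-4206 - 11*((⅐)*(⅛)*(-6 - 8) - 33)) = √(-4206 - 11*((⅐)*(⅛)*(-14) - 33)) = √(-4206 - 11*(-¼ - 33)) = √(-4206 - 11*(-133/4)) = √(-4206 + 1463/4) = √(-15361/4) = I*√15361/2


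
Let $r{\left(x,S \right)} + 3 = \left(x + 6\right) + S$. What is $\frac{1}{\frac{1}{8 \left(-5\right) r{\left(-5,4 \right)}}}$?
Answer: $-80$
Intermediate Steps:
$r{\left(x,S \right)} = 3 + S + x$ ($r{\left(x,S \right)} = -3 + \left(\left(x + 6\right) + S\right) = -3 + \left(\left(6 + x\right) + S\right) = -3 + \left(6 + S + x\right) = 3 + S + x$)
$\frac{1}{\frac{1}{8 \left(-5\right) r{\left(-5,4 \right)}}} = \frac{1}{\frac{1}{8 \left(-5\right) \left(3 + 4 - 5\right)}} = \frac{1}{\frac{1}{\left(-40\right) 2}} = \frac{1}{\frac{1}{-80}} = \frac{1}{- \frac{1}{80}} = -80$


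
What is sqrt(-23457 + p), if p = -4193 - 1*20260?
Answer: I*sqrt(47910) ≈ 218.88*I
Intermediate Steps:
p = -24453 (p = -4193 - 20260 = -24453)
sqrt(-23457 + p) = sqrt(-23457 - 24453) = sqrt(-47910) = I*sqrt(47910)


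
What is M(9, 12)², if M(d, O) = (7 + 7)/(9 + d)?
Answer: 49/81 ≈ 0.60494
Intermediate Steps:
M(d, O) = 14/(9 + d)
M(9, 12)² = (14/(9 + 9))² = (14/18)² = (14*(1/18))² = (7/9)² = 49/81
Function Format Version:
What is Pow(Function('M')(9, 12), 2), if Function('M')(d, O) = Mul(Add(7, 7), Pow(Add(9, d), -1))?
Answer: Rational(49, 81) ≈ 0.60494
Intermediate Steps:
Function('M')(d, O) = Mul(14, Pow(Add(9, d), -1))
Pow(Function('M')(9, 12), 2) = Pow(Mul(14, Pow(Add(9, 9), -1)), 2) = Pow(Mul(14, Pow(18, -1)), 2) = Pow(Mul(14, Rational(1, 18)), 2) = Pow(Rational(7, 9), 2) = Rational(49, 81)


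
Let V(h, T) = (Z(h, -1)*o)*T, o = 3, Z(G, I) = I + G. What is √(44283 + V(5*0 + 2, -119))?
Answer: √43926 ≈ 209.59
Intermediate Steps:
Z(G, I) = G + I
V(h, T) = T*(-3 + 3*h) (V(h, T) = ((h - 1)*3)*T = ((-1 + h)*3)*T = (-3 + 3*h)*T = T*(-3 + 3*h))
√(44283 + V(5*0 + 2, -119)) = √(44283 + 3*(-119)*(-1 + (5*0 + 2))) = √(44283 + 3*(-119)*(-1 + (0 + 2))) = √(44283 + 3*(-119)*(-1 + 2)) = √(44283 + 3*(-119)*1) = √(44283 - 357) = √43926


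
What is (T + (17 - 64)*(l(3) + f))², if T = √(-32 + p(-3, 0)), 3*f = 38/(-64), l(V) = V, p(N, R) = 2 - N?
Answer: 159596617/9216 - 12643*I*√3/16 ≈ 17317.0 - 1368.6*I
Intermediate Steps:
f = -19/96 (f = (38/(-64))/3 = (38*(-1/64))/3 = (⅓)*(-19/32) = -19/96 ≈ -0.19792)
T = 3*I*√3 (T = √(-32 + (2 - 1*(-3))) = √(-32 + (2 + 3)) = √(-32 + 5) = √(-27) = 3*I*√3 ≈ 5.1962*I)
(T + (17 - 64)*(l(3) + f))² = (3*I*√3 + (17 - 64)*(3 - 19/96))² = (3*I*√3 - 47*269/96)² = (3*I*√3 - 12643/96)² = (-12643/96 + 3*I*√3)²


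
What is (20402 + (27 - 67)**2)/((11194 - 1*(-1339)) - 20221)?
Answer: -11001/3844 ≈ -2.8619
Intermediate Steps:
(20402 + (27 - 67)**2)/((11194 - 1*(-1339)) - 20221) = (20402 + (-40)**2)/((11194 + 1339) - 20221) = (20402 + 1600)/(12533 - 20221) = 22002/(-7688) = 22002*(-1/7688) = -11001/3844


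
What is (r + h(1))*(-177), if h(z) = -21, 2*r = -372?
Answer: 36639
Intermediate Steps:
r = -186 (r = (1/2)*(-372) = -186)
(r + h(1))*(-177) = (-186 - 21)*(-177) = -207*(-177) = 36639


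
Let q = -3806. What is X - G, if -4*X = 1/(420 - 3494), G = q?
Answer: 46798577/12296 ≈ 3806.0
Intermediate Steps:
G = -3806
X = 1/12296 (X = -1/(4*(420 - 3494)) = -¼/(-3074) = -¼*(-1/3074) = 1/12296 ≈ 8.1327e-5)
X - G = 1/12296 - 1*(-3806) = 1/12296 + 3806 = 46798577/12296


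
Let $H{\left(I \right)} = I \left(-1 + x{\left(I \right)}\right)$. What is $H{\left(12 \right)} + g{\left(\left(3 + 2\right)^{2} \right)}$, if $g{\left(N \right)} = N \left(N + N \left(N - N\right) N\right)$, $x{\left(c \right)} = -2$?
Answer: $589$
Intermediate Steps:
$g{\left(N \right)} = N^{2}$ ($g{\left(N \right)} = N \left(N + N 0 N\right) = N \left(N + 0 N\right) = N \left(N + 0\right) = N N = N^{2}$)
$H{\left(I \right)} = - 3 I$ ($H{\left(I \right)} = I \left(-1 - 2\right) = I \left(-3\right) = - 3 I$)
$H{\left(12 \right)} + g{\left(\left(3 + 2\right)^{2} \right)} = \left(-3\right) 12 + \left(\left(3 + 2\right)^{2}\right)^{2} = -36 + \left(5^{2}\right)^{2} = -36 + 25^{2} = -36 + 625 = 589$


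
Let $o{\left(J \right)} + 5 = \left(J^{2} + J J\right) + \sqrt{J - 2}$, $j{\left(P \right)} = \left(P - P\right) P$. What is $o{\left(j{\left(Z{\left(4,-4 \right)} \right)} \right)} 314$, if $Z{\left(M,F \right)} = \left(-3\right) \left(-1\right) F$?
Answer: $-1570 + 314 i \sqrt{2} \approx -1570.0 + 444.06 i$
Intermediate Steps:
$Z{\left(M,F \right)} = 3 F$
$j{\left(P \right)} = 0$ ($j{\left(P \right)} = 0 P = 0$)
$o{\left(J \right)} = -5 + \sqrt{-2 + J} + 2 J^{2}$ ($o{\left(J \right)} = -5 + \left(\left(J^{2} + J J\right) + \sqrt{J - 2}\right) = -5 + \left(\left(J^{2} + J^{2}\right) + \sqrt{-2 + J}\right) = -5 + \left(2 J^{2} + \sqrt{-2 + J}\right) = -5 + \left(\sqrt{-2 + J} + 2 J^{2}\right) = -5 + \sqrt{-2 + J} + 2 J^{2}$)
$o{\left(j{\left(Z{\left(4,-4 \right)} \right)} \right)} 314 = \left(-5 + \sqrt{-2 + 0} + 2 \cdot 0^{2}\right) 314 = \left(-5 + \sqrt{-2} + 2 \cdot 0\right) 314 = \left(-5 + i \sqrt{2} + 0\right) 314 = \left(-5 + i \sqrt{2}\right) 314 = -1570 + 314 i \sqrt{2}$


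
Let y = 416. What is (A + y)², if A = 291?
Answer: 499849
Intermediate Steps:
(A + y)² = (291 + 416)² = 707² = 499849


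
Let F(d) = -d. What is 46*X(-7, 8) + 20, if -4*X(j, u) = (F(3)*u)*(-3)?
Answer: -808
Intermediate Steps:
X(j, u) = -9*u/4 (X(j, u) = -(-1*3)*u*(-3)/4 = -(-3*u)*(-3)/4 = -9*u/4)
46*X(-7, 8) + 20 = 46*(-9/4*8) + 20 = 46*(-18) + 20 = -828 + 20 = -808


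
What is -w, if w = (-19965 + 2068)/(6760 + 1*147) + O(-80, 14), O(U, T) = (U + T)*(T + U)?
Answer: -30068995/6907 ≈ -4353.4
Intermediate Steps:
O(U, T) = (T + U)**2 (O(U, T) = (T + U)*(T + U) = (T + U)**2)
w = 30068995/6907 (w = (-19965 + 2068)/(6760 + 1*147) + (14 - 80)**2 = -17897/(6760 + 147) + (-66)**2 = -17897/6907 + 4356 = 30068995/6907 ≈ 4353.4)
-w = -1*30068995/6907 = -30068995/6907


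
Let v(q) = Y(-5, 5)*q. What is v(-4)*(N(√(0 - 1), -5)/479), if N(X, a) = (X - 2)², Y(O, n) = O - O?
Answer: 0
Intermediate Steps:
Y(O, n) = 0
N(X, a) = (-2 + X)²
v(q) = 0 (v(q) = 0*q = 0)
v(-4)*(N(√(0 - 1), -5)/479) = 0*((-2 + √(0 - 1))²/479) = 0*((-2 + √(-1))²*(1/479)) = 0*((-2 + I)²*(1/479)) = 0*((-2 + I)²/479) = 0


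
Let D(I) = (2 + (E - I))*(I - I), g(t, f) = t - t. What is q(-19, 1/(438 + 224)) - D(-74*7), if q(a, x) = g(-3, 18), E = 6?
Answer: 0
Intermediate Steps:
g(t, f) = 0
q(a, x) = 0
D(I) = 0 (D(I) = (2 + (6 - I))*(I - I) = (8 - I)*0 = 0)
q(-19, 1/(438 + 224)) - D(-74*7) = 0 - 1*0 = 0 + 0 = 0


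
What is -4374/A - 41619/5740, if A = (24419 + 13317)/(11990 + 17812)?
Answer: -93725274513/27075580 ≈ -3461.6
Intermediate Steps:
A = 18868/14901 (A = 37736/29802 = 37736*(1/29802) = 18868/14901 ≈ 1.2662)
-4374/A - 41619/5740 = -4374/18868/14901 - 41619/5740 = -4374*14901/18868 - 41619*1/5740 = -32588487/9434 - 41619/5740 = -93725274513/27075580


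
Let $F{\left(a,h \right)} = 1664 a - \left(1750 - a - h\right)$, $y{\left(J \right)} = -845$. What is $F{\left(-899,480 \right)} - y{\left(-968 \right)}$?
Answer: $-1497260$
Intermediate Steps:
$F{\left(a,h \right)} = -1750 + h + 1665 a$ ($F{\left(a,h \right)} = 1664 a + \left(-1750 + a + h\right) = -1750 + h + 1665 a$)
$F{\left(-899,480 \right)} - y{\left(-968 \right)} = \left(-1750 + 480 + 1665 \left(-899\right)\right) - -845 = \left(-1750 + 480 - 1496835\right) + 845 = -1498105 + 845 = -1497260$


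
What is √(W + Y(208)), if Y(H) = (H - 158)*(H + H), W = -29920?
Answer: 4*I*√570 ≈ 95.499*I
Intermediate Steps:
Y(H) = 2*H*(-158 + H) (Y(H) = (-158 + H)*(2*H) = 2*H*(-158 + H))
√(W + Y(208)) = √(-29920 + 2*208*(-158 + 208)) = √(-29920 + 2*208*50) = √(-29920 + 20800) = √(-9120) = 4*I*√570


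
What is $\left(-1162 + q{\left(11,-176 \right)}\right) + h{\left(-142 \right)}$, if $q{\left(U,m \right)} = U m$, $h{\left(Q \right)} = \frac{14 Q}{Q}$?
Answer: $-3084$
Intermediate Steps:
$h{\left(Q \right)} = 14$
$\left(-1162 + q{\left(11,-176 \right)}\right) + h{\left(-142 \right)} = \left(-1162 + 11 \left(-176\right)\right) + 14 = \left(-1162 - 1936\right) + 14 = -3098 + 14 = -3084$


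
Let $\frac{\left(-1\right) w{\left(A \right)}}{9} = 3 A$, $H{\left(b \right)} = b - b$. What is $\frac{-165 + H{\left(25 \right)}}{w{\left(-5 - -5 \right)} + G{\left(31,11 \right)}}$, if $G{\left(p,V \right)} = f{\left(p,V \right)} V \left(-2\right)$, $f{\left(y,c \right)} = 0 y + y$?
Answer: $\frac{15}{62} \approx 0.24194$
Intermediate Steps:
$H{\left(b \right)} = 0$
$f{\left(y,c \right)} = y$ ($f{\left(y,c \right)} = 0 + y = y$)
$w{\left(A \right)} = - 27 A$ ($w{\left(A \right)} = - 9 \cdot 3 A = - 27 A$)
$G{\left(p,V \right)} = - 2 V p$ ($G{\left(p,V \right)} = p V \left(-2\right) = V p \left(-2\right) = - 2 V p$)
$\frac{-165 + H{\left(25 \right)}}{w{\left(-5 - -5 \right)} + G{\left(31,11 \right)}} = \frac{-165 + 0}{- 27 \left(-5 - -5\right) - 22 \cdot 31} = - \frac{165}{- 27 \left(-5 + 5\right) - 682} = - \frac{165}{\left(-27\right) 0 - 682} = - \frac{165}{0 - 682} = - \frac{165}{-682} = \left(-165\right) \left(- \frac{1}{682}\right) = \frac{15}{62}$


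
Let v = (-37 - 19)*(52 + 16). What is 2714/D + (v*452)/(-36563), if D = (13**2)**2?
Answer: 49258882158/1044275843 ≈ 47.170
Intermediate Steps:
v = -3808 (v = -56*68 = -3808)
D = 28561 (D = 169**2 = 28561)
2714/D + (v*452)/(-36563) = 2714/28561 - 3808*452/(-36563) = 2714*(1/28561) - 1721216*(-1/36563) = 2714/28561 + 1721216/36563 = 49258882158/1044275843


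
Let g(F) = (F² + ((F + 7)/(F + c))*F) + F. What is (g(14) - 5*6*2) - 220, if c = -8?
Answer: -21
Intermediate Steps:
g(F) = F + F² + F*(7 + F)/(-8 + F) (g(F) = (F² + ((F + 7)/(F - 8))*F) + F = (F² + ((7 + F)/(-8 + F))*F) + F = (F² + F*(7 + F)/(-8 + F)) + F = F + F² + F*(7 + F)/(-8 + F))
(g(14) - 5*6*2) - 220 = (14*(-1 + 14² - 6*14)/(-8 + 14) - 5*6*2) - 220 = (14*(-1 + 196 - 84)/6 - 30*2) - 220 = (14*(⅙)*111 - 60) - 220 = (259 - 60) - 220 = 199 - 220 = -21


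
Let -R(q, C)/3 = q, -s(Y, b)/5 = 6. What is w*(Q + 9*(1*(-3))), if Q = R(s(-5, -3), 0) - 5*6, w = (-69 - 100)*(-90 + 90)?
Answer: 0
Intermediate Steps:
s(Y, b) = -30 (s(Y, b) = -5*6 = -30)
R(q, C) = -3*q
w = 0 (w = -169*0 = 0)
Q = 60 (Q = -3*(-30) - 5*6 = 90 - 1*30 = 90 - 30 = 60)
w*(Q + 9*(1*(-3))) = 0*(60 + 9*(1*(-3))) = 0*(60 + 9*(-3)) = 0*(60 - 27) = 0*33 = 0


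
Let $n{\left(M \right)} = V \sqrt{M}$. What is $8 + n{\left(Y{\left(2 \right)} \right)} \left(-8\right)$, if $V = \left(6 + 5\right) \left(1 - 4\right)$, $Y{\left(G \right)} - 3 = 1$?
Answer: $536$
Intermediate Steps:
$Y{\left(G \right)} = 4$ ($Y{\left(G \right)} = 3 + 1 = 4$)
$V = -33$ ($V = 11 \left(-3\right) = -33$)
$n{\left(M \right)} = - 33 \sqrt{M}$
$8 + n{\left(Y{\left(2 \right)} \right)} \left(-8\right) = 8 + - 33 \sqrt{4} \left(-8\right) = 8 + \left(-33\right) 2 \left(-8\right) = 8 - -528 = 8 + 528 = 536$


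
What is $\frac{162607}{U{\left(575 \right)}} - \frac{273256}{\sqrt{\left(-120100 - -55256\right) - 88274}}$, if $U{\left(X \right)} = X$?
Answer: $\frac{162607}{575} + \frac{136628 i \sqrt{153118}}{76559} \approx 282.79 + 698.32 i$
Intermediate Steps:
$\frac{162607}{U{\left(575 \right)}} - \frac{273256}{\sqrt{\left(-120100 - -55256\right) - 88274}} = \frac{162607}{575} - \frac{273256}{\sqrt{\left(-120100 - -55256\right) - 88274}} = 162607 \cdot \frac{1}{575} - \frac{273256}{\sqrt{\left(-120100 + 55256\right) - 88274}} = \frac{162607}{575} - \frac{273256}{\sqrt{-64844 - 88274}} = \frac{162607}{575} - \frac{273256}{\sqrt{-153118}} = \frac{162607}{575} - \frac{273256}{i \sqrt{153118}} = \frac{162607}{575} - 273256 \left(- \frac{i \sqrt{153118}}{153118}\right) = \frac{162607}{575} + \frac{136628 i \sqrt{153118}}{76559}$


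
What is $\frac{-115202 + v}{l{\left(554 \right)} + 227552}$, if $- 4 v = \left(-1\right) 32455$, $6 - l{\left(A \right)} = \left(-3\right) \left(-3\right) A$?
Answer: $- \frac{428353}{890288} \approx -0.48114$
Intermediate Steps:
$l{\left(A \right)} = 6 - 9 A$ ($l{\left(A \right)} = 6 - \left(-3\right) \left(-3\right) A = 6 - 9 A$)
$v = \frac{32455}{4}$ ($v = - \frac{\left(-1\right) 32455}{4} = \left(- \frac{1}{4}\right) \left(-32455\right) = \frac{32455}{4} \approx 8113.8$)
$\frac{-115202 + v}{l{\left(554 \right)} + 227552} = \frac{-115202 + \frac{32455}{4}}{\left(6 - 4986\right) + 227552} = - \frac{428353}{4 \left(\left(6 - 4986\right) + 227552\right)} = - \frac{428353}{4 \left(-4980 + 227552\right)} = - \frac{428353}{4 \cdot 222572} = \left(- \frac{428353}{4}\right) \frac{1}{222572} = - \frac{428353}{890288}$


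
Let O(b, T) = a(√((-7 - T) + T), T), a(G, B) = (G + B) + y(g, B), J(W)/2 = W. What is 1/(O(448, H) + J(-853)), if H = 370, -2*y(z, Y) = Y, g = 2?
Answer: -1521/2313448 - I*√7/2313448 ≈ -0.00065746 - 1.1436e-6*I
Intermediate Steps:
y(z, Y) = -Y/2
J(W) = 2*W
a(G, B) = G + B/2 (a(G, B) = (G + B) - B/2 = (B + G) - B/2 = G + B/2)
O(b, T) = T/2 + I*√7 (O(b, T) = √((-7 - T) + T) + T/2 = √(-7) + T/2 = I*√7 + T/2 = T/2 + I*√7)
1/(O(448, H) + J(-853)) = 1/(((½)*370 + I*√7) + 2*(-853)) = 1/((185 + I*√7) - 1706) = 1/(-1521 + I*√7)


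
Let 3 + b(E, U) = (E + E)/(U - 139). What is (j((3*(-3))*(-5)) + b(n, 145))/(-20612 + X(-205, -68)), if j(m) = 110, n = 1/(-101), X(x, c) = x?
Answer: -32420/6307551 ≈ -0.0051399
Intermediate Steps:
n = -1/101 ≈ -0.0099010
b(E, U) = -3 + 2*E/(-139 + U) (b(E, U) = -3 + (E + E)/(U - 139) = -3 + (2*E)/(-139 + U) = -3 + 2*E/(-139 + U))
(j((3*(-3))*(-5)) + b(n, 145))/(-20612 + X(-205, -68)) = (110 + (417 - 3*145 + 2*(-1/101))/(-139 + 145))/(-20612 - 205) = (110 + (417 - 435 - 2/101)/6)/(-20817) = (110 + (⅙)*(-1820/101))*(-1/20817) = (110 - 910/303)*(-1/20817) = (32420/303)*(-1/20817) = -32420/6307551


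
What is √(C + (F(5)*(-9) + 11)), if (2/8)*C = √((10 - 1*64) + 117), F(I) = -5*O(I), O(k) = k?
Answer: 2*√(59 + 3*√7) ≈ 16.363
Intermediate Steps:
F(I) = -5*I
C = 12*√7 (C = 4*√((10 - 1*64) + 117) = 4*√((10 - 64) + 117) = 4*√(-54 + 117) = 4*√63 = 4*(3*√7) = 12*√7 ≈ 31.749)
√(C + (F(5)*(-9) + 11)) = √(12*√7 + (-5*5*(-9) + 11)) = √(12*√7 + (-25*(-9) + 11)) = √(12*√7 + (225 + 11)) = √(12*√7 + 236) = √(236 + 12*√7)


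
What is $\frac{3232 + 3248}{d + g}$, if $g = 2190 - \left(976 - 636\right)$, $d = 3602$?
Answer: $\frac{1620}{1363} \approx 1.1886$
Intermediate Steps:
$g = 1850$ ($g = 2190 - 340 = 1850$)
$\frac{3232 + 3248}{d + g} = \frac{3232 + 3248}{3602 + 1850} = \frac{6480}{5452} = 6480 \cdot \frac{1}{5452} = \frac{1620}{1363}$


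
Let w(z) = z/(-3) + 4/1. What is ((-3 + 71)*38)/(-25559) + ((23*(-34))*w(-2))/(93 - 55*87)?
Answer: 155657/230031 ≈ 0.67668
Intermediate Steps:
w(z) = 4 - z/3 (w(z) = z*(-⅓) + 4*1 = -z/3 + 4 = 4 - z/3)
((-3 + 71)*38)/(-25559) + ((23*(-34))*w(-2))/(93 - 55*87) = ((-3 + 71)*38)/(-25559) + ((23*(-34))*(4 - ⅓*(-2)))/(93 - 55*87) = (68*38)*(-1/25559) + (-782*(4 + ⅔))/(93 - 4785) = 2584*(-1/25559) - 782*14/3/(-4692) = -2584/25559 - 10948/3*(-1/4692) = -2584/25559 + 7/9 = 155657/230031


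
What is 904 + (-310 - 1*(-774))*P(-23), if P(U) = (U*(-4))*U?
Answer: -980920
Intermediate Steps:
P(U) = -4*U² (P(U) = (-4*U)*U = -4*U²)
904 + (-310 - 1*(-774))*P(-23) = 904 + (-310 - 1*(-774))*(-4*(-23)²) = 904 + (-310 + 774)*(-4*529) = 904 + 464*(-2116) = 904 - 981824 = -980920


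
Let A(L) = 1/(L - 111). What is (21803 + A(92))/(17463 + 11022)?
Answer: 414256/541215 ≈ 0.76542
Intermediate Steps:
A(L) = 1/(-111 + L)
(21803 + A(92))/(17463 + 11022) = (21803 + 1/(-111 + 92))/(17463 + 11022) = (21803 + 1/(-19))/28485 = (21803 - 1/19)*(1/28485) = (414256/19)*(1/28485) = 414256/541215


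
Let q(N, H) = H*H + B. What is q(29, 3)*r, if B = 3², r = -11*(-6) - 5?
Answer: 1098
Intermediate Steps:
r = 61 (r = 66 - 5 = 61)
B = 9
q(N, H) = 9 + H² (q(N, H) = H*H + 9 = H² + 9 = 9 + H²)
q(29, 3)*r = (9 + 3²)*61 = (9 + 9)*61 = 18*61 = 1098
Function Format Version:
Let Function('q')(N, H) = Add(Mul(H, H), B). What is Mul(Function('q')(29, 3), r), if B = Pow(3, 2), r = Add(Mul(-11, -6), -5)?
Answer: 1098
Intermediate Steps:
r = 61 (r = Add(66, -5) = 61)
B = 9
Function('q')(N, H) = Add(9, Pow(H, 2)) (Function('q')(N, H) = Add(Mul(H, H), 9) = Add(Pow(H, 2), 9) = Add(9, Pow(H, 2)))
Mul(Function('q')(29, 3), r) = Mul(Add(9, Pow(3, 2)), 61) = Mul(Add(9, 9), 61) = Mul(18, 61) = 1098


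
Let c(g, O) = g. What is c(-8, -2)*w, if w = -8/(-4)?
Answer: -16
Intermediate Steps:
w = 2 (w = -8*(-¼) = 2)
c(-8, -2)*w = -8*2 = -16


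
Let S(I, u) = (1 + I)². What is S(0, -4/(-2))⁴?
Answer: 1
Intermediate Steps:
S(0, -4/(-2))⁴ = ((1 + 0)²)⁴ = (1²)⁴ = 1⁴ = 1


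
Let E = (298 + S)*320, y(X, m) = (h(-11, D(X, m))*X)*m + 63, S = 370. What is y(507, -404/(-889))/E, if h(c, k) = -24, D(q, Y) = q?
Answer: -971973/38006528 ≈ -0.025574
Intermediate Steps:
y(X, m) = 63 - 24*X*m (y(X, m) = (-24*X)*m + 63 = -24*X*m + 63 = 63 - 24*X*m)
E = 213760 (E = (298 + 370)*320 = 668*320 = 213760)
y(507, -404/(-889))/E = (63 - 24*507*(-404/(-889)))/213760 = (63 - 24*507*(-404*(-1/889)))*(1/213760) = (63 - 24*507*404/889)*(1/213760) = (63 - 4915872/889)*(1/213760) = -4859865/889*1/213760 = -971973/38006528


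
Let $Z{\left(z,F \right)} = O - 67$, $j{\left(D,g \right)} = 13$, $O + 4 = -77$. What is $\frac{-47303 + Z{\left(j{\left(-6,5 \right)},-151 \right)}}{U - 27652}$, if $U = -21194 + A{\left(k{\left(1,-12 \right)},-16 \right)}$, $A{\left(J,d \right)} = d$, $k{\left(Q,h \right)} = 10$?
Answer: $\frac{47451}{48862} \approx 0.97112$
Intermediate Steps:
$O = -81$ ($O = -4 - 77 = -81$)
$Z{\left(z,F \right)} = -148$ ($Z{\left(z,F \right)} = -81 - 67 = -148$)
$U = -21210$ ($U = -21194 - 16 = -21210$)
$\frac{-47303 + Z{\left(j{\left(-6,5 \right)},-151 \right)}}{U - 27652} = \frac{-47303 - 148}{-21210 - 27652} = - \frac{47451}{-48862} = \left(-47451\right) \left(- \frac{1}{48862}\right) = \frac{47451}{48862}$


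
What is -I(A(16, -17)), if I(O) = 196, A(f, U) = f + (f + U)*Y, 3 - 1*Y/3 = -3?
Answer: -196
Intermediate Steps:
Y = 18 (Y = 9 - 3*(-3) = 9 + 9 = 18)
A(f, U) = 18*U + 19*f (A(f, U) = f + (f + U)*18 = f + (U + f)*18 = f + (18*U + 18*f) = 18*U + 19*f)
-I(A(16, -17)) = -1*196 = -196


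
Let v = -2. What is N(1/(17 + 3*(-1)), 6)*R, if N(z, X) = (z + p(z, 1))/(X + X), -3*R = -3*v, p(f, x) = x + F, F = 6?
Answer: -33/28 ≈ -1.1786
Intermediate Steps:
p(f, x) = 6 + x (p(f, x) = x + 6 = 6 + x)
R = -2 (R = -(-1)*(-2) = -⅓*6 = -2)
N(z, X) = (7 + z)/(2*X) (N(z, X) = (z + (6 + 1))/(X + X) = (z + 7)/((2*X)) = (7 + z)*(1/(2*X)) = (7 + z)/(2*X))
N(1/(17 + 3*(-1)), 6)*R = ((½)*(7 + 1/(17 + 3*(-1)))/6)*(-2) = ((½)*(⅙)*(7 + 1/(17 - 3)))*(-2) = ((½)*(⅙)*(7 + 1/14))*(-2) = ((½)*(⅙)*(99/14))*(-2) = (33/56)*(-2) = -33/28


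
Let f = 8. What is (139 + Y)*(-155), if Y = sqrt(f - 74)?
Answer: -21545 - 155*I*sqrt(66) ≈ -21545.0 - 1259.2*I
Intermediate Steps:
Y = I*sqrt(66) (Y = sqrt(8 - 74) = sqrt(-66) = I*sqrt(66) ≈ 8.124*I)
(139 + Y)*(-155) = (139 + I*sqrt(66))*(-155) = -21545 - 155*I*sqrt(66)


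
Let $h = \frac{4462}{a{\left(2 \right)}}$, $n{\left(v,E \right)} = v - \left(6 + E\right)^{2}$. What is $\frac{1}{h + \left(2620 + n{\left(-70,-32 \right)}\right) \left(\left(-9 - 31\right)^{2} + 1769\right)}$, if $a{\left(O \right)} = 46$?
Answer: $\frac{1}{6313603} \approx 1.5839 \cdot 10^{-7}$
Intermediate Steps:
$h = 97$ ($h = \frac{4462}{46} = 4462 \cdot \frac{1}{46} = 97$)
$\frac{1}{h + \left(2620 + n{\left(-70,-32 \right)}\right) \left(\left(-9 - 31\right)^{2} + 1769\right)} = \frac{1}{97 + \left(2620 - \left(70 + \left(6 - 32\right)^{2}\right)\right) \left(\left(-9 - 31\right)^{2} + 1769\right)} = \frac{1}{97 + \left(2620 - 746\right) \left(\left(-40\right)^{2} + 1769\right)} = \frac{1}{97 + \left(2620 - 746\right) \left(1600 + 1769\right)} = \frac{1}{97 + \left(2620 - 746\right) 3369} = \frac{1}{97 + 1874 \cdot 3369} = \frac{1}{97 + 6313506} = \frac{1}{6313603}$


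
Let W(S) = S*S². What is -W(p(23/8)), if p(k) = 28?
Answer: -21952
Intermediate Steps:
W(S) = S³
-W(p(23/8)) = -1*28³ = -1*21952 = -21952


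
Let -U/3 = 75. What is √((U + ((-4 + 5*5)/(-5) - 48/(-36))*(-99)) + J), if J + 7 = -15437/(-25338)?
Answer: √841187013630/126690 ≈ 7.2394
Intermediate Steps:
J = -161929/25338 (J = -7 - 15437/(-25338) = -7 - 15437*(-1/25338) = -7 + 15437/25338 = -161929/25338 ≈ -6.3908)
U = -225 (U = -3*75 = -225)
√((U + ((-4 + 5*5)/(-5) - 48/(-36))*(-99)) + J) = √((-225 + ((-4 + 5*5)/(-5) - 48/(-36))*(-99)) - 161929/25338) = √((-225 + ((-4 + 25)*(-⅕) - 48*(-1/36))*(-99)) - 161929/25338) = √((-225 + (21*(-⅕) + 4/3)*(-99)) - 161929/25338) = √((-225 + (-21/5 + 4/3)*(-99)) - 161929/25338) = √((-225 - 43/15*(-99)) - 161929/25338) = √((-225 + 1419/5) - 161929/25338) = √(294/5 - 161929/25338) = √(6639727/126690) = √841187013630/126690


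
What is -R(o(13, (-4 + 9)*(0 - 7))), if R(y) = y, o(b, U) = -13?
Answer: 13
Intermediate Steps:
-R(o(13, (-4 + 9)*(0 - 7))) = -1*(-13) = 13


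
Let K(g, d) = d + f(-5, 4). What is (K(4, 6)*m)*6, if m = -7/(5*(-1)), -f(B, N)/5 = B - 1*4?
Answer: 2142/5 ≈ 428.40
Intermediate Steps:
f(B, N) = 20 - 5*B (f(B, N) = -5*(B - 1*4) = -5*(B - 4) = -5*(-4 + B) = 20 - 5*B)
K(g, d) = 45 + d (K(g, d) = d + (20 - 5*(-5)) = d + (20 + 25) = d + 45 = 45 + d)
m = 7/5 (m = -7/(-5) = -7*(-⅕) = 7/5 ≈ 1.4000)
(K(4, 6)*m)*6 = ((45 + 6)*(7/5))*6 = (51*(7/5))*6 = (357/5)*6 = 2142/5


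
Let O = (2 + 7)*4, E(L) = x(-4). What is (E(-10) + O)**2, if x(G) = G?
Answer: 1024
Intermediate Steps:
E(L) = -4
O = 36 (O = 9*4 = 36)
(E(-10) + O)**2 = (-4 + 36)**2 = 32**2 = 1024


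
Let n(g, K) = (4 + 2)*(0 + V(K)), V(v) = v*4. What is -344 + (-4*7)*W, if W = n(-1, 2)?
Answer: -1688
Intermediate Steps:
V(v) = 4*v
n(g, K) = 24*K (n(g, K) = (4 + 2)*(0 + 4*K) = 6*(4*K) = 24*K)
W = 48 (W = 24*2 = 48)
-344 + (-4*7)*W = -344 - 4*7*48 = -344 - 28*48 = -344 - 1344 = -1688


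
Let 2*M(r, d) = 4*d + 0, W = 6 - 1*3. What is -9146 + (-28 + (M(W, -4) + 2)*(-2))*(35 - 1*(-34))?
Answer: -10250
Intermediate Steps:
W = 3 (W = 6 - 3 = 3)
M(r, d) = 2*d (M(r, d) = (4*d + 0)/2 = (4*d)/2 = 2*d)
-9146 + (-28 + (M(W, -4) + 2)*(-2))*(35 - 1*(-34)) = -9146 + (-28 + (2*(-4) + 2)*(-2))*(35 - 1*(-34)) = -9146 + (-28 + (-8 + 2)*(-2))*(35 + 34) = -9146 + (-28 - 6*(-2))*69 = -9146 + (-28 + 12)*69 = -9146 - 16*69 = -9146 - 1104 = -10250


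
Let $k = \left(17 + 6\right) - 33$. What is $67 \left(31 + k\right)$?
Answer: $1407$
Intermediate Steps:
$k = -10$ ($k = 23 - 33 = -10$)
$67 \left(31 + k\right) = 67 \left(31 - 10\right) = 67 \cdot 21 = 1407$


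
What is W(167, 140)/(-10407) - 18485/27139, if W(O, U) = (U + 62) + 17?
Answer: -66105612/94145191 ≈ -0.70217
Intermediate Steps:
W(O, U) = 79 + U (W(O, U) = (62 + U) + 17 = 79 + U)
W(167, 140)/(-10407) - 18485/27139 = (79 + 140)/(-10407) - 18485/27139 = 219*(-1/10407) - 18485*1/27139 = -73/3469 - 18485/27139 = -66105612/94145191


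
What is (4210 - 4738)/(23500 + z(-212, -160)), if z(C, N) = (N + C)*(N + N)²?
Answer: 132/9517325 ≈ 1.3869e-5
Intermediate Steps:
z(C, N) = 4*N²*(C + N) (z(C, N) = (C + N)*(2*N)² = (C + N)*(4*N²) = 4*N²*(C + N))
(4210 - 4738)/(23500 + z(-212, -160)) = (4210 - 4738)/(23500 + 4*(-160)²*(-212 - 160)) = -528/(23500 + 4*25600*(-372)) = -528/(23500 - 38092800) = -528/(-38069300) = -528*(-1/38069300) = 132/9517325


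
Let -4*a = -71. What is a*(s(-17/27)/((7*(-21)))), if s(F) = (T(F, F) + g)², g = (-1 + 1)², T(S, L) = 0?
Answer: 0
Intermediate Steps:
a = 71/4 (a = -¼*(-71) = 71/4 ≈ 17.750)
g = 0 (g = 0² = 0)
s(F) = 0 (s(F) = (0 + 0)² = 0² = 0)
a*(s(-17/27)/((7*(-21)))) = 71*(0/((7*(-21))))/4 = 71*(0/(-147))/4 = 71*(0*(-1/147))/4 = (71/4)*0 = 0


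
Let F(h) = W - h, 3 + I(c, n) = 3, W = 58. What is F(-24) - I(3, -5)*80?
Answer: 82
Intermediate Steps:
I(c, n) = 0 (I(c, n) = -3 + 3 = 0)
F(h) = 58 - h
F(-24) - I(3, -5)*80 = (58 - 1*(-24)) - 0*80 = (58 + 24) - 1*0 = 82 + 0 = 82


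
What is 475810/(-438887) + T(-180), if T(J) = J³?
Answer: -2559589459810/438887 ≈ -5.8320e+6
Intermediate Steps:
475810/(-438887) + T(-180) = 475810/(-438887) + (-180)³ = 475810*(-1/438887) - 5832000 = -475810/438887 - 5832000 = -2559589459810/438887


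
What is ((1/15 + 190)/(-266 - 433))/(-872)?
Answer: 2851/9142920 ≈ 0.00031183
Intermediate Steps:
((1/15 + 190)/(-266 - 433))/(-872) = ((1/15 + 190)/(-699))*(-1/872) = ((2851/15)*(-1/699))*(-1/872) = -2851/10485*(-1/872) = 2851/9142920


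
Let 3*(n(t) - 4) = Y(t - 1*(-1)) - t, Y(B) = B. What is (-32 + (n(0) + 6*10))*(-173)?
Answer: -16781/3 ≈ -5593.7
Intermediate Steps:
n(t) = 13/3 (n(t) = 4 + ((t - 1*(-1)) - t)/3 = 4 + ((t + 1) - t)/3 = 4 + ((1 + t) - t)/3 = 4 + (⅓)*1 = 4 + ⅓ = 13/3)
(-32 + (n(0) + 6*10))*(-173) = (-32 + (13/3 + 6*10))*(-173) = (-32 + (13/3 + 60))*(-173) = (-32 + 193/3)*(-173) = (97/3)*(-173) = -16781/3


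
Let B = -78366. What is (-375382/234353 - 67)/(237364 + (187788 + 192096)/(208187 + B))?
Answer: -298162357299/1031662473441712 ≈ -0.00028901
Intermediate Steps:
(-375382/234353 - 67)/(237364 + (187788 + 192096)/(208187 + B)) = (-375382/234353 - 67)/(237364 + (187788 + 192096)/(208187 - 78366)) = (-375382*1/234353 - 67)/(237364 + 379884/129821) = (-53626/33479 - 67)/(237364 + 379884*(1/129821)) = -2296719/(33479*(237364 + 379884/129821)) = -2296719/(33479*30815211728/129821) = -2296719/33479*129821/30815211728 = -298162357299/1031662473441712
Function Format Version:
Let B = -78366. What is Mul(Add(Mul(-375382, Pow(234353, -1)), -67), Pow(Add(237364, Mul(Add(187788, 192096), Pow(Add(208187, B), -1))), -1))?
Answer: Rational(-298162357299, 1031662473441712) ≈ -0.00028901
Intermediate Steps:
Mul(Add(Mul(-375382, Pow(234353, -1)), -67), Pow(Add(237364, Mul(Add(187788, 192096), Pow(Add(208187, B), -1))), -1)) = Mul(Add(Mul(-375382, Pow(234353, -1)), -67), Pow(Add(237364, Mul(Add(187788, 192096), Pow(Add(208187, -78366), -1))), -1)) = Mul(Add(Mul(-375382, Rational(1, 234353)), -67), Pow(Add(237364, Mul(379884, Pow(129821, -1))), -1)) = Mul(Add(Rational(-53626, 33479), -67), Pow(Add(237364, Mul(379884, Rational(1, 129821))), -1)) = Mul(Rational(-2296719, 33479), Pow(Add(237364, Rational(379884, 129821)), -1)) = Mul(Rational(-2296719, 33479), Pow(Rational(30815211728, 129821), -1)) = Mul(Rational(-2296719, 33479), Rational(129821, 30815211728)) = Rational(-298162357299, 1031662473441712)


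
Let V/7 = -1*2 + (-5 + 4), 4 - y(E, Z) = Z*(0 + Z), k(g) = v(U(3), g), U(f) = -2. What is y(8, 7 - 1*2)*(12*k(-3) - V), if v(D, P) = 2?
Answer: -945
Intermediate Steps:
k(g) = 2
y(E, Z) = 4 - Z² (y(E, Z) = 4 - Z*(0 + Z) = 4 - Z*Z = 4 - Z²)
V = -21 (V = 7*(-1*2 + (-5 + 4)) = 7*(-2 - 1) = 7*(-3) = -21)
y(8, 7 - 1*2)*(12*k(-3) - V) = (4 - (7 - 1*2)²)*(12*2 - 1*(-21)) = (4 - (7 - 2)²)*(24 + 21) = (4 - 1*5²)*45 = (4 - 1*25)*45 = (4 - 25)*45 = -21*45 = -945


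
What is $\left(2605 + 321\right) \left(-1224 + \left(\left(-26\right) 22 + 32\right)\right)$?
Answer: $-5161464$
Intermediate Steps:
$\left(2605 + 321\right) \left(-1224 + \left(\left(-26\right) 22 + 32\right)\right) = 2926 \left(-1224 + \left(-572 + 32\right)\right) = 2926 \left(-1224 - 540\right) = 2926 \left(-1764\right) = -5161464$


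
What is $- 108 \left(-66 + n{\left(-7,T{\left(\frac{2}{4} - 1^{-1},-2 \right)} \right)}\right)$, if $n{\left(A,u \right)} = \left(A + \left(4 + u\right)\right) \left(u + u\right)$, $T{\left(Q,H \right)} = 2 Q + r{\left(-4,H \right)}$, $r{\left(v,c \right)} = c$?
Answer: $3240$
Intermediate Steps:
$T{\left(Q,H \right)} = H + 2 Q$ ($T{\left(Q,H \right)} = 2 Q + H = H + 2 Q$)
$n{\left(A,u \right)} = 2 u \left(4 + A + u\right)$ ($n{\left(A,u \right)} = \left(4 + A + u\right) 2 u = 2 u \left(4 + A + u\right)$)
$- 108 \left(-66 + n{\left(-7,T{\left(\frac{2}{4} - 1^{-1},-2 \right)} \right)}\right) = - 108 \left(-66 + 2 \left(-2 + 2 \left(\frac{2}{4} - 1^{-1}\right)\right) \left(4 - 7 - \left(2 - 2 \left(\frac{2}{4} - 1^{-1}\right)\right)\right)\right) = - 108 \left(-66 + 2 \left(-2 + 2 \left(2 \cdot \frac{1}{4} - 1\right)\right) \left(4 - 7 - \left(2 - 2 \left(2 \cdot \frac{1}{4} - 1\right)\right)\right)\right) = - 108 \left(-66 + 2 \left(-2 + 2 \left(\frac{1}{2} - 1\right)\right) \left(4 - 7 - \left(2 - 2 \left(\frac{1}{2} - 1\right)\right)\right)\right) = - 108 \left(-66 + 2 \left(-2 + 2 \left(- \frac{1}{2}\right)\right) \left(4 - 7 + \left(-2 + 2 \left(- \frac{1}{2}\right)\right)\right)\right) = - 108 \left(-66 + 2 \left(-2 - 1\right) \left(4 - 7 - 3\right)\right) = - 108 \left(-66 + 2 \left(-3\right) \left(4 - 7 - 3\right)\right) = - 108 \left(-66 + 2 \left(-3\right) \left(-6\right)\right) = - 108 \left(-66 + 36\right) = \left(-108\right) \left(-30\right) = 3240$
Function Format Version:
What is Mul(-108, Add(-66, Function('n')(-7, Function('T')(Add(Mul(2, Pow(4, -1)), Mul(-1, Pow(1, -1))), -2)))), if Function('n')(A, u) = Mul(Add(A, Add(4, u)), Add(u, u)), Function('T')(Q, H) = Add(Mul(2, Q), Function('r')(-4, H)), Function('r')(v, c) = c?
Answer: 3240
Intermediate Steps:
Function('T')(Q, H) = Add(H, Mul(2, Q)) (Function('T')(Q, H) = Add(Mul(2, Q), H) = Add(H, Mul(2, Q)))
Function('n')(A, u) = Mul(2, u, Add(4, A, u)) (Function('n')(A, u) = Mul(Add(4, A, u), Mul(2, u)) = Mul(2, u, Add(4, A, u)))
Mul(-108, Add(-66, Function('n')(-7, Function('T')(Add(Mul(2, Pow(4, -1)), Mul(-1, Pow(1, -1))), -2)))) = Mul(-108, Add(-66, Mul(2, Add(-2, Mul(2, Add(Mul(2, Pow(4, -1)), Mul(-1, Pow(1, -1))))), Add(4, -7, Add(-2, Mul(2, Add(Mul(2, Pow(4, -1)), Mul(-1, Pow(1, -1))))))))) = Mul(-108, Add(-66, Mul(2, Add(-2, Mul(2, Add(Mul(2, Rational(1, 4)), Mul(-1, 1)))), Add(4, -7, Add(-2, Mul(2, Add(Mul(2, Rational(1, 4)), Mul(-1, 1)))))))) = Mul(-108, Add(-66, Mul(2, Add(-2, Mul(2, Add(Rational(1, 2), -1))), Add(4, -7, Add(-2, Mul(2, Add(Rational(1, 2), -1))))))) = Mul(-108, Add(-66, Mul(2, Add(-2, Mul(2, Rational(-1, 2))), Add(4, -7, Add(-2, Mul(2, Rational(-1, 2))))))) = Mul(-108, Add(-66, Mul(2, Add(-2, -1), Add(4, -7, Add(-2, -1))))) = Mul(-108, Add(-66, Mul(2, -3, Add(4, -7, -3)))) = Mul(-108, Add(-66, Mul(2, -3, -6))) = Mul(-108, Add(-66, 36)) = Mul(-108, -30) = 3240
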